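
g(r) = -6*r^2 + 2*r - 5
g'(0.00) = 2.00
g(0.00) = -5.00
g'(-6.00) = 74.00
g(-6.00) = -233.00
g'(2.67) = -30.04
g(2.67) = -42.43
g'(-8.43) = 103.16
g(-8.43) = -448.25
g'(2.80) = -31.60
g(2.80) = -46.44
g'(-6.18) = 76.16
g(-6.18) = -246.51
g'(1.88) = -20.56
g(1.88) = -22.45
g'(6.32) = -73.84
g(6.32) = -232.01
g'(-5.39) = 66.68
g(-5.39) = -190.09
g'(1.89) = -20.68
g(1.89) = -22.65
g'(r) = 2 - 12*r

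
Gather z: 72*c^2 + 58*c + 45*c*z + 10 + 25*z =72*c^2 + 58*c + z*(45*c + 25) + 10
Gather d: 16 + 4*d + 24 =4*d + 40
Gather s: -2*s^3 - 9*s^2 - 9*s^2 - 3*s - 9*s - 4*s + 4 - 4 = -2*s^3 - 18*s^2 - 16*s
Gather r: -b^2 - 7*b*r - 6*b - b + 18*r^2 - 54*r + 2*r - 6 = -b^2 - 7*b + 18*r^2 + r*(-7*b - 52) - 6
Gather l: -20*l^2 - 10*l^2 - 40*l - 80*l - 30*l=-30*l^2 - 150*l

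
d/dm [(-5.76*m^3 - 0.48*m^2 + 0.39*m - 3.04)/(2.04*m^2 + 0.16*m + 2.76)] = (-11.7504*m^4 - 1.8432*m^3 - 48.5652*m^2 + 9.7536*m + 1.5628)/(4.1616*m^4 + 0.6528*m^3 + 11.2864*m^2 + 0.8832*m + 7.6176)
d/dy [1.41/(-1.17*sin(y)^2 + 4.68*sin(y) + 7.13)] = (3.2994*sin(y) - 6.5988)*cos(y)/(-1.17*sin(y)^2 + 4.68*sin(y) + 7.13)^2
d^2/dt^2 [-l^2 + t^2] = 2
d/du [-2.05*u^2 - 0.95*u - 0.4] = -4.1*u - 0.95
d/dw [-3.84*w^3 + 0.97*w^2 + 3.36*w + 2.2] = -11.52*w^2 + 1.94*w + 3.36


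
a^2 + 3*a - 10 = (a - 2)*(a + 5)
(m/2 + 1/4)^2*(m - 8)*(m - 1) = m^4/4 - 2*m^3 - 3*m^2/16 + 23*m/16 + 1/2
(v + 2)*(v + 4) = v^2 + 6*v + 8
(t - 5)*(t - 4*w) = t^2 - 4*t*w - 5*t + 20*w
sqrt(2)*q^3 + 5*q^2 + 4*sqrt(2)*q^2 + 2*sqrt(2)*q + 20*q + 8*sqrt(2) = (q + 4)*(q + 2*sqrt(2))*(sqrt(2)*q + 1)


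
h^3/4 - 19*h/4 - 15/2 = (h/4 + 1/2)*(h - 5)*(h + 3)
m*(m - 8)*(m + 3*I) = m^3 - 8*m^2 + 3*I*m^2 - 24*I*m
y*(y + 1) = y^2 + y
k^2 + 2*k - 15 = (k - 3)*(k + 5)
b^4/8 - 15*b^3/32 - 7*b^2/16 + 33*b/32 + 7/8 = (b/4 + 1/4)*(b/2 + 1/2)*(b - 4)*(b - 7/4)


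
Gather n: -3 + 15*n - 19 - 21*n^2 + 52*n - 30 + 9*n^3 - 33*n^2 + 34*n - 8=9*n^3 - 54*n^2 + 101*n - 60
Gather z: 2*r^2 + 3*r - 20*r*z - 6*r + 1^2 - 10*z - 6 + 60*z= 2*r^2 - 3*r + z*(50 - 20*r) - 5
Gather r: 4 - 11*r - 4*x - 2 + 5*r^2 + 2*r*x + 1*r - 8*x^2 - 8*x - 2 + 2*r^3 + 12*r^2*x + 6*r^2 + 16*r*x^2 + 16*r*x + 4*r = 2*r^3 + r^2*(12*x + 11) + r*(16*x^2 + 18*x - 6) - 8*x^2 - 12*x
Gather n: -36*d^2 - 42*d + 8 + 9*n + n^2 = -36*d^2 - 42*d + n^2 + 9*n + 8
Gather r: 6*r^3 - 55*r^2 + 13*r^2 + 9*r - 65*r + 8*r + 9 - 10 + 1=6*r^3 - 42*r^2 - 48*r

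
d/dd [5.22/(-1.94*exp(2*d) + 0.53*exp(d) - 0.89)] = (20.2536*exp(d) - 2.7666)*exp(d)/(1.94*exp(2*d) - 0.53*exp(d) + 0.89)^2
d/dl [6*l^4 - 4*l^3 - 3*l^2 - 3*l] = 24*l^3 - 12*l^2 - 6*l - 3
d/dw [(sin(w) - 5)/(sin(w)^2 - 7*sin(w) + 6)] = (10*sin(w) + cos(w)^2 - 30)*cos(w)/(sin(w)^2 - 7*sin(w) + 6)^2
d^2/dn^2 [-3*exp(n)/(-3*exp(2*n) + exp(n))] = (27*exp(n) + 9)*exp(n)/(27*exp(3*n) - 27*exp(2*n) + 9*exp(n) - 1)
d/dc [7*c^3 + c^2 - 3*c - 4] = 21*c^2 + 2*c - 3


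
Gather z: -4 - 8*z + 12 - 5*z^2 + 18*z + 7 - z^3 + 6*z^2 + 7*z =-z^3 + z^2 + 17*z + 15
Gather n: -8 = -8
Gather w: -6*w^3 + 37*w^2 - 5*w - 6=-6*w^3 + 37*w^2 - 5*w - 6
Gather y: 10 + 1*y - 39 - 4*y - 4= -3*y - 33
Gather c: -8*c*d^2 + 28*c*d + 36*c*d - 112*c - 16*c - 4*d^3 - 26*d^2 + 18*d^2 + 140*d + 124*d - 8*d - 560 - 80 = c*(-8*d^2 + 64*d - 128) - 4*d^3 - 8*d^2 + 256*d - 640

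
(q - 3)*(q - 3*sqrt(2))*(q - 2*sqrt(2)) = q^3 - 5*sqrt(2)*q^2 - 3*q^2 + 12*q + 15*sqrt(2)*q - 36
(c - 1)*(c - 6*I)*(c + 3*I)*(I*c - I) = I*c^4 + 3*c^3 - 2*I*c^3 - 6*c^2 + 19*I*c^2 + 3*c - 36*I*c + 18*I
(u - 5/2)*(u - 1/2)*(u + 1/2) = u^3 - 5*u^2/2 - u/4 + 5/8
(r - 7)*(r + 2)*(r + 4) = r^3 - r^2 - 34*r - 56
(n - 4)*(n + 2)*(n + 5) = n^3 + 3*n^2 - 18*n - 40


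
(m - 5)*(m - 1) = m^2 - 6*m + 5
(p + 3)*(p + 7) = p^2 + 10*p + 21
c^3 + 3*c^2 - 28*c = c*(c - 4)*(c + 7)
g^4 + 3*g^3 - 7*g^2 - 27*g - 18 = (g - 3)*(g + 1)*(g + 2)*(g + 3)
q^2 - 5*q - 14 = (q - 7)*(q + 2)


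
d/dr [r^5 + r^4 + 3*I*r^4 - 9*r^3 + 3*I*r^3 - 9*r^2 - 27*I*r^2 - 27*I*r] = 5*r^4 + r^3*(4 + 12*I) + r^2*(-27 + 9*I) + r*(-18 - 54*I) - 27*I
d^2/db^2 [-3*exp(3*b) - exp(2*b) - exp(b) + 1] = (-27*exp(2*b) - 4*exp(b) - 1)*exp(b)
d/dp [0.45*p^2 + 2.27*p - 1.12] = 0.9*p + 2.27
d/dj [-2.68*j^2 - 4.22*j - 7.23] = -5.36*j - 4.22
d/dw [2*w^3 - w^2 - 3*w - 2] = 6*w^2 - 2*w - 3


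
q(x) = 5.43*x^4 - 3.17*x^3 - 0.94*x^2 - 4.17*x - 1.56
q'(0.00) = -4.17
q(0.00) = -1.56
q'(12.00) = 36135.99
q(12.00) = 106931.76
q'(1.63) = 61.56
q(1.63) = 13.75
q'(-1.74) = -144.11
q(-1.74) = 69.32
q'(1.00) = 6.16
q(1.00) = -4.41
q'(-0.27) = -4.78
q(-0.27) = -0.41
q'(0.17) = -4.66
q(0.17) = -2.31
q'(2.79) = 388.27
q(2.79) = 239.66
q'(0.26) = -4.92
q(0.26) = -2.74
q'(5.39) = 3110.56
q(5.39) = 4035.31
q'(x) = 21.72*x^3 - 9.51*x^2 - 1.88*x - 4.17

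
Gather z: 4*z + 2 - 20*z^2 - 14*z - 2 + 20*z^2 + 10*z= 0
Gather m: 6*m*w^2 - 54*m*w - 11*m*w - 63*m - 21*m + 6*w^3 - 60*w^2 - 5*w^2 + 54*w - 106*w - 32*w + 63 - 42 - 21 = m*(6*w^2 - 65*w - 84) + 6*w^3 - 65*w^2 - 84*w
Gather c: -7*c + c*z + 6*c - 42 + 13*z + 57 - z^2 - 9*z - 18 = c*(z - 1) - z^2 + 4*z - 3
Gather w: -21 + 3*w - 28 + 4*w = 7*w - 49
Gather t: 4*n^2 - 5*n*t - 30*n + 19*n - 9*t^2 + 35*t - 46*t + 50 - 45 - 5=4*n^2 - 11*n - 9*t^2 + t*(-5*n - 11)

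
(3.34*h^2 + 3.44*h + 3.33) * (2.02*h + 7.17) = 6.7468*h^3 + 30.8966*h^2 + 31.3914*h + 23.8761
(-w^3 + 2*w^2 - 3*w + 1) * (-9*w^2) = 9*w^5 - 18*w^4 + 27*w^3 - 9*w^2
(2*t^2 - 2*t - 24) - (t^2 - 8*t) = t^2 + 6*t - 24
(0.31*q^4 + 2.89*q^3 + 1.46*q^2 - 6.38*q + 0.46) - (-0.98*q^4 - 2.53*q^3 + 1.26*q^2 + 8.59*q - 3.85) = 1.29*q^4 + 5.42*q^3 + 0.2*q^2 - 14.97*q + 4.31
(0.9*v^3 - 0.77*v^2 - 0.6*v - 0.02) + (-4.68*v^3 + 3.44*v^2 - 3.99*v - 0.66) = -3.78*v^3 + 2.67*v^2 - 4.59*v - 0.68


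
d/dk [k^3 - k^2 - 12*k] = 3*k^2 - 2*k - 12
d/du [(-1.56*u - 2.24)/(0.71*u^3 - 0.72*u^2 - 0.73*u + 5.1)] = (2.2152*u^3 + 3.648*u^2 - 3.2256*u - 9.5912)/(0.5041*u^6 - 1.0224*u^5 - 0.5182*u^4 + 8.2932*u^3 - 6.8111*u^2 - 7.446*u + 26.01)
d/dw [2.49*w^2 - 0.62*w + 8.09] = 4.98*w - 0.62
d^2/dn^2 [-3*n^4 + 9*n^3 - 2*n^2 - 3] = -36*n^2 + 54*n - 4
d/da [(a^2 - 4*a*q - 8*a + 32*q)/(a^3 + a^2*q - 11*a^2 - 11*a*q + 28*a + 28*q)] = (2*(a - 2*q - 4)*(a^3 + a^2*q - 11*a^2 - 11*a*q + 28*a + 28*q) - (a^2 - 4*a*q - 8*a + 32*q)*(3*a^2 + 2*a*q - 22*a - 11*q + 28))/(a^3 + a^2*q - 11*a^2 - 11*a*q + 28*a + 28*q)^2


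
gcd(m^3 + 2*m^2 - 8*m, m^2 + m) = m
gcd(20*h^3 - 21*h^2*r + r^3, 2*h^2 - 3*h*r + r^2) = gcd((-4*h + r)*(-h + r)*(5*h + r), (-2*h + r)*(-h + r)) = -h + r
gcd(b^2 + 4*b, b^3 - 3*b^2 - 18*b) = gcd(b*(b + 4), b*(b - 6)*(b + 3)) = b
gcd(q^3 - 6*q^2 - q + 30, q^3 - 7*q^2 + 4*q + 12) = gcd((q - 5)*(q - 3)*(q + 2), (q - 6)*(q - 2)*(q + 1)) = 1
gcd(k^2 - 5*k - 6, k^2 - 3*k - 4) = k + 1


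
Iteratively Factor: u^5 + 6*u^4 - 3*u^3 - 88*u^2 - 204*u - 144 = (u + 3)*(u^4 + 3*u^3 - 12*u^2 - 52*u - 48) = (u + 3)^2*(u^3 - 12*u - 16) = (u - 4)*(u + 3)^2*(u^2 + 4*u + 4) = (u - 4)*(u + 2)*(u + 3)^2*(u + 2)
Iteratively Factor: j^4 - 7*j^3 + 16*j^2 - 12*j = (j - 3)*(j^3 - 4*j^2 + 4*j) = j*(j - 3)*(j^2 - 4*j + 4) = j*(j - 3)*(j - 2)*(j - 2)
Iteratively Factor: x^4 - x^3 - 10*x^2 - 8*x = (x + 1)*(x^3 - 2*x^2 - 8*x) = (x - 4)*(x + 1)*(x^2 + 2*x) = (x - 4)*(x + 1)*(x + 2)*(x)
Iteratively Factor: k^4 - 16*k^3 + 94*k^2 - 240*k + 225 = (k - 5)*(k^3 - 11*k^2 + 39*k - 45) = (k - 5)*(k - 3)*(k^2 - 8*k + 15) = (k - 5)^2*(k - 3)*(k - 3)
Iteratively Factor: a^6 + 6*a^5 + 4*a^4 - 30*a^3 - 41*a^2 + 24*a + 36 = (a + 1)*(a^5 + 5*a^4 - a^3 - 29*a^2 - 12*a + 36) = (a - 1)*(a + 1)*(a^4 + 6*a^3 + 5*a^2 - 24*a - 36) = (a - 1)*(a + 1)*(a + 3)*(a^3 + 3*a^2 - 4*a - 12) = (a - 1)*(a + 1)*(a + 3)^2*(a^2 - 4) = (a - 1)*(a + 1)*(a + 2)*(a + 3)^2*(a - 2)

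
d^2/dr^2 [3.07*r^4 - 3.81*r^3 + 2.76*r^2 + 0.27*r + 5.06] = 36.84*r^2 - 22.86*r + 5.52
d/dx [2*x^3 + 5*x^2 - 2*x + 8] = 6*x^2 + 10*x - 2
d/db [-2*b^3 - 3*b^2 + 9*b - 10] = -6*b^2 - 6*b + 9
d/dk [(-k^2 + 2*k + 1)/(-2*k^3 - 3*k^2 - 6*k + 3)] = 2*(-k^4 + 4*k^3 + 9*k^2 + 6)/(4*k^6 + 12*k^5 + 33*k^4 + 24*k^3 + 18*k^2 - 36*k + 9)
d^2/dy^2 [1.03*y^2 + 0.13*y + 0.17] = 2.06000000000000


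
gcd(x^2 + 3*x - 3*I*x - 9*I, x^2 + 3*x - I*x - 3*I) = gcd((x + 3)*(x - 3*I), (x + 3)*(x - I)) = x + 3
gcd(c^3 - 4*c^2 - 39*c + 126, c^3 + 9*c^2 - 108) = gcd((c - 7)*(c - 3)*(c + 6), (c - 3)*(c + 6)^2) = c^2 + 3*c - 18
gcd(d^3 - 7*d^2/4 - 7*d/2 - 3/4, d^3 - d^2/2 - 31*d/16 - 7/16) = d^2 + 5*d/4 + 1/4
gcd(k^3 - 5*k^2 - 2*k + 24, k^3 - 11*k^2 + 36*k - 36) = k - 3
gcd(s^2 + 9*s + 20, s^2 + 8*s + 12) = 1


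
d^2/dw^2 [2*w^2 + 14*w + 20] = 4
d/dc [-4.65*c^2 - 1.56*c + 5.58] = -9.3*c - 1.56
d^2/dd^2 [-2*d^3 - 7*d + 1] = -12*d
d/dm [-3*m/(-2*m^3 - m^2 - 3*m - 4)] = 3*(-4*m^3 - m^2 + 4)/(4*m^6 + 4*m^5 + 13*m^4 + 22*m^3 + 17*m^2 + 24*m + 16)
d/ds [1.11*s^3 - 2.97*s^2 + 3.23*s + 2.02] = 3.33*s^2 - 5.94*s + 3.23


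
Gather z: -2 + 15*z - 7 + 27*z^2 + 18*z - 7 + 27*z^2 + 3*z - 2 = 54*z^2 + 36*z - 18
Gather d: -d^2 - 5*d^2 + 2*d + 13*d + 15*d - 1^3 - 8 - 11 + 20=-6*d^2 + 30*d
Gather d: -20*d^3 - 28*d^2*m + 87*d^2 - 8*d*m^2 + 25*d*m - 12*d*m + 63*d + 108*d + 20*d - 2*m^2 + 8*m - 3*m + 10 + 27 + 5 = -20*d^3 + d^2*(87 - 28*m) + d*(-8*m^2 + 13*m + 191) - 2*m^2 + 5*m + 42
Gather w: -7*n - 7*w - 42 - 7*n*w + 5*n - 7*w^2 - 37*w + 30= -2*n - 7*w^2 + w*(-7*n - 44) - 12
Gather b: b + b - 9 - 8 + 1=2*b - 16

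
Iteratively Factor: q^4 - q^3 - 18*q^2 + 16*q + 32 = (q - 2)*(q^3 + q^2 - 16*q - 16) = (q - 2)*(q + 4)*(q^2 - 3*q - 4) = (q - 4)*(q - 2)*(q + 4)*(q + 1)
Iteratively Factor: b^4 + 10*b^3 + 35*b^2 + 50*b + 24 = (b + 3)*(b^3 + 7*b^2 + 14*b + 8) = (b + 2)*(b + 3)*(b^2 + 5*b + 4) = (b + 2)*(b + 3)*(b + 4)*(b + 1)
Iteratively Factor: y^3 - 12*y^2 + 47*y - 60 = (y - 5)*(y^2 - 7*y + 12) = (y - 5)*(y - 4)*(y - 3)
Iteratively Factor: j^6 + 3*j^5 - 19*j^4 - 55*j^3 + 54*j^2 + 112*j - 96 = (j + 3)*(j^5 - 19*j^3 + 2*j^2 + 48*j - 32) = (j - 4)*(j + 3)*(j^4 + 4*j^3 - 3*j^2 - 10*j + 8) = (j - 4)*(j + 3)*(j + 4)*(j^3 - 3*j + 2) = (j - 4)*(j - 1)*(j + 3)*(j + 4)*(j^2 + j - 2) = (j - 4)*(j - 1)^2*(j + 3)*(j + 4)*(j + 2)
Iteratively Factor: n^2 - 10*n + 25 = (n - 5)*(n - 5)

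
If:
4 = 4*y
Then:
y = 1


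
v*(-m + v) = -m*v + v^2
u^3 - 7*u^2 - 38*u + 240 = (u - 8)*(u - 5)*(u + 6)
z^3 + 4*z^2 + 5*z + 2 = (z + 1)^2*(z + 2)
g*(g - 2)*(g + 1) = g^3 - g^2 - 2*g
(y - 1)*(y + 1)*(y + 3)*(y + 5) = y^4 + 8*y^3 + 14*y^2 - 8*y - 15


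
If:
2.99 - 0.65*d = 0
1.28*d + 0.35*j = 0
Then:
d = 4.60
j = -16.82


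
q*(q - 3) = q^2 - 3*q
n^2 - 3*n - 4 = (n - 4)*(n + 1)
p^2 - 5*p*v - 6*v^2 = (p - 6*v)*(p + v)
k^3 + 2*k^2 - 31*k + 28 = (k - 4)*(k - 1)*(k + 7)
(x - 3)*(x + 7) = x^2 + 4*x - 21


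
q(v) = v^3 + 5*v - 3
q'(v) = 3*v^2 + 5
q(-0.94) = -8.53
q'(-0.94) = 7.65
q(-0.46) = -5.40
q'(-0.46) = 5.63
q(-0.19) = -3.96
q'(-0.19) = 5.11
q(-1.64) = -15.61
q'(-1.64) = 13.07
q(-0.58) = -6.10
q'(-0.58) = 6.01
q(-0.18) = -3.91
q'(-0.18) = 5.10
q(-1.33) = -12.00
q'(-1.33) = 10.31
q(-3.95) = -84.38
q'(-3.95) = 51.81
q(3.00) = 39.00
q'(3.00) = 32.00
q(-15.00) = -3453.00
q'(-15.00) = 680.00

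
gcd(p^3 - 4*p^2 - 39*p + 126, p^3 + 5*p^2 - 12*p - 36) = p^2 + 3*p - 18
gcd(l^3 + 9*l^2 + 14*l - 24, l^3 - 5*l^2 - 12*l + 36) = 1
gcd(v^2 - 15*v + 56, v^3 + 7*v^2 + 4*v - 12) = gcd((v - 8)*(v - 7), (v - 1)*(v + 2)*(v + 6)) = 1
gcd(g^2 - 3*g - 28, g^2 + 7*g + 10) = 1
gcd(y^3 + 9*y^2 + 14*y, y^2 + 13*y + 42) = y + 7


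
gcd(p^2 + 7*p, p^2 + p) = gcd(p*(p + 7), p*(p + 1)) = p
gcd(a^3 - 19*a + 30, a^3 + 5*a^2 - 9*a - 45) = a^2 + 2*a - 15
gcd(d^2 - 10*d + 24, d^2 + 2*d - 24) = d - 4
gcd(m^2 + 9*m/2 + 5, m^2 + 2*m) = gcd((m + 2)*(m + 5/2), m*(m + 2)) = m + 2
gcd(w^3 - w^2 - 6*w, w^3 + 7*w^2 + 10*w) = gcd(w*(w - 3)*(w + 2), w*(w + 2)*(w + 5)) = w^2 + 2*w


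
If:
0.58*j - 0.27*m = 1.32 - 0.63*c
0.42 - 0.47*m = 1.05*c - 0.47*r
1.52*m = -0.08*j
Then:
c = 0.436710944315507*r + 0.441311540170856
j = 1.75354303491186 - 0.463014172139647*r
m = 0.0243691669547183*r - 0.0922917386795714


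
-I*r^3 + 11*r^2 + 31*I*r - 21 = (r + 3*I)*(r + 7*I)*(-I*r + 1)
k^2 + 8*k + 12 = (k + 2)*(k + 6)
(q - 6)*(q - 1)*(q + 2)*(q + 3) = q^4 - 2*q^3 - 23*q^2 - 12*q + 36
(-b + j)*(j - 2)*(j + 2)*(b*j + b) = -b^2*j^3 - b^2*j^2 + 4*b^2*j + 4*b^2 + b*j^4 + b*j^3 - 4*b*j^2 - 4*b*j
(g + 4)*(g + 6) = g^2 + 10*g + 24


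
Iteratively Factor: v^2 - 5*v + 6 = (v - 3)*(v - 2)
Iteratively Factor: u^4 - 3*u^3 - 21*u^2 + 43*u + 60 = (u + 1)*(u^3 - 4*u^2 - 17*u + 60) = (u - 5)*(u + 1)*(u^2 + u - 12) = (u - 5)*(u - 3)*(u + 1)*(u + 4)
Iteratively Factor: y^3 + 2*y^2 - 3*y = (y + 3)*(y^2 - y) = (y - 1)*(y + 3)*(y)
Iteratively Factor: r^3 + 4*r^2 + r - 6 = (r + 2)*(r^2 + 2*r - 3) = (r - 1)*(r + 2)*(r + 3)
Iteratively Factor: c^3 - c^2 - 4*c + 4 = (c - 1)*(c^2 - 4) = (c - 1)*(c + 2)*(c - 2)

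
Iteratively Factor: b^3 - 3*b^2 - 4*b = (b - 4)*(b^2 + b) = b*(b - 4)*(b + 1)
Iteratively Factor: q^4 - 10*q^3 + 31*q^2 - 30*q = (q - 5)*(q^3 - 5*q^2 + 6*q) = (q - 5)*(q - 2)*(q^2 - 3*q) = q*(q - 5)*(q - 2)*(q - 3)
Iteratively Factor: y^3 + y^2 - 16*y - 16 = (y - 4)*(y^2 + 5*y + 4) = (y - 4)*(y + 1)*(y + 4)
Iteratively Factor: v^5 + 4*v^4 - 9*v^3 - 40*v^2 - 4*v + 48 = (v - 3)*(v^4 + 7*v^3 + 12*v^2 - 4*v - 16) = (v - 3)*(v + 2)*(v^3 + 5*v^2 + 2*v - 8) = (v - 3)*(v + 2)^2*(v^2 + 3*v - 4) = (v - 3)*(v + 2)^2*(v + 4)*(v - 1)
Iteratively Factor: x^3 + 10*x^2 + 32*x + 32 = (x + 2)*(x^2 + 8*x + 16) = (x + 2)*(x + 4)*(x + 4)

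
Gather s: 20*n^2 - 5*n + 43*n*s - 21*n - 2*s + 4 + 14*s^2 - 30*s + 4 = 20*n^2 - 26*n + 14*s^2 + s*(43*n - 32) + 8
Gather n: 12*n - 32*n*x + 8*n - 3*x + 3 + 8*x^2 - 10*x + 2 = n*(20 - 32*x) + 8*x^2 - 13*x + 5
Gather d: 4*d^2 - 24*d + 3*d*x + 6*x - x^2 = 4*d^2 + d*(3*x - 24) - x^2 + 6*x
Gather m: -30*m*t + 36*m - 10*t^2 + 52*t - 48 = m*(36 - 30*t) - 10*t^2 + 52*t - 48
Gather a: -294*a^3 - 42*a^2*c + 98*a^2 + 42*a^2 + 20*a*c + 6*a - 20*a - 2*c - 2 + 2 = -294*a^3 + a^2*(140 - 42*c) + a*(20*c - 14) - 2*c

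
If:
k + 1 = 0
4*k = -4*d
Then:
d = 1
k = -1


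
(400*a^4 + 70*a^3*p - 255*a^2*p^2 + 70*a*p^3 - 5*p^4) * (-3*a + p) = -1200*a^5 + 190*a^4*p + 835*a^3*p^2 - 465*a^2*p^3 + 85*a*p^4 - 5*p^5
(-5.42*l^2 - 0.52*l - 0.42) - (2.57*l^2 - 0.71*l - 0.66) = -7.99*l^2 + 0.19*l + 0.24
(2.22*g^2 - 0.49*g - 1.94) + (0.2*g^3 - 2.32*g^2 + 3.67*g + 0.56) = 0.2*g^3 - 0.0999999999999996*g^2 + 3.18*g - 1.38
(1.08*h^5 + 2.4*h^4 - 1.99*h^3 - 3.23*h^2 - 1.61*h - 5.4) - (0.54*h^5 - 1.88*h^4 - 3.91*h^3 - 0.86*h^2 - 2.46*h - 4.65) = 0.54*h^5 + 4.28*h^4 + 1.92*h^3 - 2.37*h^2 + 0.85*h - 0.75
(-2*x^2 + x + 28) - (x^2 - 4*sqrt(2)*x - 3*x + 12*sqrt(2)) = -3*x^2 + 4*x + 4*sqrt(2)*x - 12*sqrt(2) + 28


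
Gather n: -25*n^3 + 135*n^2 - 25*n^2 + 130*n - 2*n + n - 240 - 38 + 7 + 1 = -25*n^3 + 110*n^2 + 129*n - 270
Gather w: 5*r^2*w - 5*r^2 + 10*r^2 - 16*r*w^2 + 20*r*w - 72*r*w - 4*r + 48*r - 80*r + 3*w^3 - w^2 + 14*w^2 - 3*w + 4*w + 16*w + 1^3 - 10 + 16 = 5*r^2 - 36*r + 3*w^3 + w^2*(13 - 16*r) + w*(5*r^2 - 52*r + 17) + 7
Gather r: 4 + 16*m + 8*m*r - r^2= 8*m*r + 16*m - r^2 + 4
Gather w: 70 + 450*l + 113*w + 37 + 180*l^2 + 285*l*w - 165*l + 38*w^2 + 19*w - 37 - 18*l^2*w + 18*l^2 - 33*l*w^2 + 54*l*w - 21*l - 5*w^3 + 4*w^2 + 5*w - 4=198*l^2 + 264*l - 5*w^3 + w^2*(42 - 33*l) + w*(-18*l^2 + 339*l + 137) + 66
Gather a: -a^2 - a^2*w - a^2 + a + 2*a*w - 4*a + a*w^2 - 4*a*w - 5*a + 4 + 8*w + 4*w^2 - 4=a^2*(-w - 2) + a*(w^2 - 2*w - 8) + 4*w^2 + 8*w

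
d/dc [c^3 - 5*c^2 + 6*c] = 3*c^2 - 10*c + 6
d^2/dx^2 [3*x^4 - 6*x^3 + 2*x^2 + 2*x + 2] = 36*x^2 - 36*x + 4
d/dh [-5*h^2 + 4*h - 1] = 4 - 10*h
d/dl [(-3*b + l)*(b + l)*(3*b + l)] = -9*b^2 + 2*b*l + 3*l^2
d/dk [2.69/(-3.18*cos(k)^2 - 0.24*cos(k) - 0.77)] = -(17.1084*cos(k) + 0.6456)*sin(k)/(3.18*cos(k)^2 + 0.24*cos(k) + 0.77)^2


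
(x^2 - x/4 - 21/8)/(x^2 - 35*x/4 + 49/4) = (x + 3/2)/(x - 7)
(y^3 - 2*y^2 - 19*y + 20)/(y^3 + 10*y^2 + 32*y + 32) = (y^2 - 6*y + 5)/(y^2 + 6*y + 8)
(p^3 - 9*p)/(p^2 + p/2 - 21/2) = 2*p*(p + 3)/(2*p + 7)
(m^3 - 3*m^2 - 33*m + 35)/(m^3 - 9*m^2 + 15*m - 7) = (m + 5)/(m - 1)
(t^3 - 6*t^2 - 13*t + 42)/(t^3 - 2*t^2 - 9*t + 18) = (t - 7)/(t - 3)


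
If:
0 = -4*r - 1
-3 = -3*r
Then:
No Solution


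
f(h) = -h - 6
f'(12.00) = -1.00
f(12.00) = -18.00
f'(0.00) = -1.00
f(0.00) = -6.00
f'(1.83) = -1.00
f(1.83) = -7.83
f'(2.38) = -1.00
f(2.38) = -8.38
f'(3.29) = -1.00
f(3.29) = -9.29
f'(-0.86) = -1.00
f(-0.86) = -5.14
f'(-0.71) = -1.00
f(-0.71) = -5.29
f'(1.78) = -1.00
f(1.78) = -7.78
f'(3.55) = -1.00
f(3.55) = -9.55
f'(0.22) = -1.00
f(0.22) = -6.22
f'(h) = -1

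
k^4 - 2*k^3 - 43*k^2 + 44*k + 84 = (k - 7)*(k - 2)*(k + 1)*(k + 6)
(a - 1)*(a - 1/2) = a^2 - 3*a/2 + 1/2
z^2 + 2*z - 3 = (z - 1)*(z + 3)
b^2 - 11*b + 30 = (b - 6)*(b - 5)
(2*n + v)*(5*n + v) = 10*n^2 + 7*n*v + v^2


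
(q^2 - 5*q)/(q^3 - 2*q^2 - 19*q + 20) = q/(q^2 + 3*q - 4)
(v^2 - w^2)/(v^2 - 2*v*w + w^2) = (v + w)/(v - w)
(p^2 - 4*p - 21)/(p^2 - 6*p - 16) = (-p^2 + 4*p + 21)/(-p^2 + 6*p + 16)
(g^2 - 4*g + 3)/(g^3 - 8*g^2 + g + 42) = (g - 1)/(g^2 - 5*g - 14)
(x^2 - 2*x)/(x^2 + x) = (x - 2)/(x + 1)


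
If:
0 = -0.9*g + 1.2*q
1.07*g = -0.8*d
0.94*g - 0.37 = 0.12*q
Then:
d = -0.58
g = 0.44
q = 0.33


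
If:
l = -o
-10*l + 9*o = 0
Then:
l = 0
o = 0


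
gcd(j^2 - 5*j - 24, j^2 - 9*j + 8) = j - 8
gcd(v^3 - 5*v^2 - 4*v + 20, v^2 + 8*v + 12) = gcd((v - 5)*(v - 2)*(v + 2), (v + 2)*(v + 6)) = v + 2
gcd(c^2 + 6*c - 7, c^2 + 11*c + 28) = c + 7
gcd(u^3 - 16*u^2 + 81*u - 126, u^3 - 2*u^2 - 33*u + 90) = u - 3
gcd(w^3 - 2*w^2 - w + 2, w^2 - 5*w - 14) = 1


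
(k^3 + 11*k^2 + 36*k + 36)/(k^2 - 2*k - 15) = (k^2 + 8*k + 12)/(k - 5)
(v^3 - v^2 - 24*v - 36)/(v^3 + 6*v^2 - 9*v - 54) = (v^2 - 4*v - 12)/(v^2 + 3*v - 18)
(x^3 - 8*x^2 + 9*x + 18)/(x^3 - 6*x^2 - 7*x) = (x^2 - 9*x + 18)/(x*(x - 7))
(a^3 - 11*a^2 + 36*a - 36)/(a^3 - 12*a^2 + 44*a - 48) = (a - 3)/(a - 4)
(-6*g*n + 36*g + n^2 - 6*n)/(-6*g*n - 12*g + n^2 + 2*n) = (n - 6)/(n + 2)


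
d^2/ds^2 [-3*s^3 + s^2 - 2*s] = 2 - 18*s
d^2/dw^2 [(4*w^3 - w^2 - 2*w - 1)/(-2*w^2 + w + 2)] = 10*(-2*w^3 - 6*w + 1)/(8*w^6 - 12*w^5 - 18*w^4 + 23*w^3 + 18*w^2 - 12*w - 8)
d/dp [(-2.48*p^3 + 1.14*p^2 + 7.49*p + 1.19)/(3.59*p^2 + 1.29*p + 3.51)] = (-8.9032*p^4 - 6.3984*p^3 - 51.5329*p^2 - 0.541399999999999*p + 24.7548)/(12.8881*p^4 + 9.2622*p^3 + 26.8659*p^2 + 9.0558*p + 12.3201)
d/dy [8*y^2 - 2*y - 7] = 16*y - 2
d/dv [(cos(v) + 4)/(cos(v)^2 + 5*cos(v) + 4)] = sin(v)/(cos(v) + 1)^2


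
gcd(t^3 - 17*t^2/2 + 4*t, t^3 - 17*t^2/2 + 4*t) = t^3 - 17*t^2/2 + 4*t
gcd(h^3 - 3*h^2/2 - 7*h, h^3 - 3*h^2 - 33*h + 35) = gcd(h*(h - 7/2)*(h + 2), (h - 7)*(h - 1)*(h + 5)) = 1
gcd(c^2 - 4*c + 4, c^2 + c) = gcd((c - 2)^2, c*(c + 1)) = 1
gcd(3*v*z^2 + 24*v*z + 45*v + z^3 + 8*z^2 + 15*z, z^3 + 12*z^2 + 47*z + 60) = z^2 + 8*z + 15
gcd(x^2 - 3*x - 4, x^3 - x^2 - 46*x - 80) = 1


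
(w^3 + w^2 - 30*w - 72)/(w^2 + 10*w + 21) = (w^2 - 2*w - 24)/(w + 7)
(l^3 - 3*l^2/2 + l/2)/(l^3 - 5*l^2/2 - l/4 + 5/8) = 4*l*(l - 1)/(4*l^2 - 8*l - 5)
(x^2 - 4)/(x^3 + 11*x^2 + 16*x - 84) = (x + 2)/(x^2 + 13*x + 42)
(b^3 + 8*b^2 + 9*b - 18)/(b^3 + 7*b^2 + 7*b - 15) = (b + 6)/(b + 5)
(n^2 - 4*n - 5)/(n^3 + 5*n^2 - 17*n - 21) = (n - 5)/(n^2 + 4*n - 21)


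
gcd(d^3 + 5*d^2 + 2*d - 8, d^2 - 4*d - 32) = d + 4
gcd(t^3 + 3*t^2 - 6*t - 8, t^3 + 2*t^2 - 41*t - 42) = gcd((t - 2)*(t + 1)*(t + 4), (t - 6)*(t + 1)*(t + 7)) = t + 1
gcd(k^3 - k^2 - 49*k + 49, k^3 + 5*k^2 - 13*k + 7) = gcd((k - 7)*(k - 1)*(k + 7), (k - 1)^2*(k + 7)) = k^2 + 6*k - 7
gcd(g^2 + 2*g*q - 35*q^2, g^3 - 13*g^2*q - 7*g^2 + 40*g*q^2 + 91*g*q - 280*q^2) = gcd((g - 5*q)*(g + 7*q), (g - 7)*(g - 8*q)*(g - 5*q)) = -g + 5*q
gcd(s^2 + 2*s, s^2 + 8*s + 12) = s + 2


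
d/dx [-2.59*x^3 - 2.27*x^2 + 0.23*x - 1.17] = -7.77*x^2 - 4.54*x + 0.23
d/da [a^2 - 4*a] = 2*a - 4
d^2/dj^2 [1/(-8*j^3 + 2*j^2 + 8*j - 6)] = ((12*j - 1)*(4*j^3 - j^2 - 4*j + 3) - 4*(-6*j^2 + j + 2)^2)/(4*j^3 - j^2 - 4*j + 3)^3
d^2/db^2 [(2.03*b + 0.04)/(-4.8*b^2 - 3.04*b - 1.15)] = (-(2.03*b + 0.04)*(9.6*b + 3.04)*(19.2*b + 6.08) + (58.464*b + 12.7264)*(4.8*b^2 + 3.04*b + 1.15))/(4.8*b^2 + 3.04*b + 1.15)^3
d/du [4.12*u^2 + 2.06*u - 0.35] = 8.24*u + 2.06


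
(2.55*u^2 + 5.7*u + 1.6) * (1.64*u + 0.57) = 4.182*u^3 + 10.8015*u^2 + 5.873*u + 0.912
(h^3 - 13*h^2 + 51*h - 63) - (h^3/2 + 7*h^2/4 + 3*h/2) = h^3/2 - 59*h^2/4 + 99*h/2 - 63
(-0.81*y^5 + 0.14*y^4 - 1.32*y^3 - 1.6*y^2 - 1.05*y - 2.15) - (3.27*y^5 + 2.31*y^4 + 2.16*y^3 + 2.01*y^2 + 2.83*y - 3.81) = -4.08*y^5 - 2.17*y^4 - 3.48*y^3 - 3.61*y^2 - 3.88*y + 1.66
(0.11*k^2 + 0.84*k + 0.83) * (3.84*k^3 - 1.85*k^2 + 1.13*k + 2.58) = 0.4224*k^5 + 3.0221*k^4 + 1.7575*k^3 - 0.3025*k^2 + 3.1051*k + 2.1414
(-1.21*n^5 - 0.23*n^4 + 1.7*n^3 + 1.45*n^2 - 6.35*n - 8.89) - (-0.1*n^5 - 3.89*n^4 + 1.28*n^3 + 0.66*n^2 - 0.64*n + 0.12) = -1.11*n^5 + 3.66*n^4 + 0.42*n^3 + 0.79*n^2 - 5.71*n - 9.01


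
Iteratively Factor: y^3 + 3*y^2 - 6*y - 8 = (y + 1)*(y^2 + 2*y - 8) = (y - 2)*(y + 1)*(y + 4)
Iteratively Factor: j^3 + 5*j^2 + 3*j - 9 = (j + 3)*(j^2 + 2*j - 3) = (j - 1)*(j + 3)*(j + 3)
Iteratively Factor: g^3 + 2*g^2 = (g + 2)*(g^2) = g*(g + 2)*(g)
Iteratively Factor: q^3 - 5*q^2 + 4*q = (q)*(q^2 - 5*q + 4) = q*(q - 4)*(q - 1)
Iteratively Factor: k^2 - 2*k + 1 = (k - 1)*(k - 1)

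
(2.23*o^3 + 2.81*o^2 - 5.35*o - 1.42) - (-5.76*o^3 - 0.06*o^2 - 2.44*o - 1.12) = 7.99*o^3 + 2.87*o^2 - 2.91*o - 0.3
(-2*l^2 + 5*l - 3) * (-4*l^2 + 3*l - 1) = 8*l^4 - 26*l^3 + 29*l^2 - 14*l + 3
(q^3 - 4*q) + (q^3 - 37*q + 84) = 2*q^3 - 41*q + 84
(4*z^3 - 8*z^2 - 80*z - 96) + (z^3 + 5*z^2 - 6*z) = 5*z^3 - 3*z^2 - 86*z - 96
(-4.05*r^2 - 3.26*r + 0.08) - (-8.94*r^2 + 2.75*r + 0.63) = 4.89*r^2 - 6.01*r - 0.55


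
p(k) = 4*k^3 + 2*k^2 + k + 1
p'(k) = 12*k^2 + 4*k + 1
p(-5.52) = -616.37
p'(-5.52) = 344.56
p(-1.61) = -12.12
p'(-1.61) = 25.67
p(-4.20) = -264.27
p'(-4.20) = 195.88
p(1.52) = 21.19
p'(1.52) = 34.80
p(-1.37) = -6.90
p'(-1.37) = 18.04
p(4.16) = 327.74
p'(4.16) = 225.31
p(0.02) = 1.02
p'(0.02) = 1.08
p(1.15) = 10.88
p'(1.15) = 21.47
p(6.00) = 943.00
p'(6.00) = 457.00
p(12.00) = 7213.00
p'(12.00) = 1777.00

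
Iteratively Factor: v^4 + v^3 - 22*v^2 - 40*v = (v + 2)*(v^3 - v^2 - 20*v) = (v - 5)*(v + 2)*(v^2 + 4*v) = (v - 5)*(v + 2)*(v + 4)*(v)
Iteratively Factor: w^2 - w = (w - 1)*(w)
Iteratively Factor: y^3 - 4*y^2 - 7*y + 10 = (y + 2)*(y^2 - 6*y + 5) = (y - 5)*(y + 2)*(y - 1)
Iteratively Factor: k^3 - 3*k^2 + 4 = (k + 1)*(k^2 - 4*k + 4) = (k - 2)*(k + 1)*(k - 2)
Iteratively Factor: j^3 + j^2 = (j)*(j^2 + j) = j*(j + 1)*(j)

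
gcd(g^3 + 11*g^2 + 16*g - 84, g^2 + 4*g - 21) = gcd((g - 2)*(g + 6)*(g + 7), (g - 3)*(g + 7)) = g + 7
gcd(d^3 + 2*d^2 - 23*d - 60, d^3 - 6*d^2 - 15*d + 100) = d^2 - d - 20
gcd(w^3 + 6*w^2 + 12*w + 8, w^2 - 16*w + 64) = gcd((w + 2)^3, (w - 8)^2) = 1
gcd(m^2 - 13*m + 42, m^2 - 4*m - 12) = m - 6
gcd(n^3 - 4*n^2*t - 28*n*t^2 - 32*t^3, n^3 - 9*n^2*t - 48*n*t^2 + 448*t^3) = -n + 8*t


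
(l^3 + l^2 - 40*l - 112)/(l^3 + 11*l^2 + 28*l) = (l^2 - 3*l - 28)/(l*(l + 7))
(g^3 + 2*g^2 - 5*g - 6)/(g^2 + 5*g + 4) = (g^2 + g - 6)/(g + 4)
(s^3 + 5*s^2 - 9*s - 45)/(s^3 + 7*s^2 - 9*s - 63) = (s + 5)/(s + 7)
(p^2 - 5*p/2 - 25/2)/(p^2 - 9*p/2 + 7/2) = (2*p^2 - 5*p - 25)/(2*p^2 - 9*p + 7)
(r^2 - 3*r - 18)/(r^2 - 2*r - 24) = (r + 3)/(r + 4)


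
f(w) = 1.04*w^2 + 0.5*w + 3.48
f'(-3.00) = -5.74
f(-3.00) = 11.34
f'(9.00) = 19.22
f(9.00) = 92.22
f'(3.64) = 8.07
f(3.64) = 19.08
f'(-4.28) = -8.40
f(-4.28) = 20.39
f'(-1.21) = -2.02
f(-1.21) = 4.40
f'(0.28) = 1.08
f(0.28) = 3.70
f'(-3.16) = -6.07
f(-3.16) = 12.29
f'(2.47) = 5.64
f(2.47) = 11.06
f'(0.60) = 1.75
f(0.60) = 4.15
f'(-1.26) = -2.12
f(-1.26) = 4.50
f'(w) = 2.08*w + 0.5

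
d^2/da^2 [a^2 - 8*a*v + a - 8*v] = 2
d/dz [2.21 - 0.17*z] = -0.170000000000000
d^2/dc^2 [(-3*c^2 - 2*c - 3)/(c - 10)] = -646/(c^3 - 30*c^2 + 300*c - 1000)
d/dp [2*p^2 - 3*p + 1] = 4*p - 3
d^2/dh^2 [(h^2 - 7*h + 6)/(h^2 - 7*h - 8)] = 84*(h^2 - 7*h + 19)/(h^6 - 21*h^5 + 123*h^4 - 7*h^3 - 984*h^2 - 1344*h - 512)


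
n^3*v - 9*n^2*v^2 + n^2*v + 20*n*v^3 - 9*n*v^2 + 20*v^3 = (n - 5*v)*(n - 4*v)*(n*v + v)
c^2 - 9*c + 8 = (c - 8)*(c - 1)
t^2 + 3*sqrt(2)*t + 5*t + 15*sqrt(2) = (t + 5)*(t + 3*sqrt(2))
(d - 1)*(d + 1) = d^2 - 1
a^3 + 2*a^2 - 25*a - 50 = (a - 5)*(a + 2)*(a + 5)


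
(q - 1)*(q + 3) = q^2 + 2*q - 3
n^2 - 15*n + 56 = (n - 8)*(n - 7)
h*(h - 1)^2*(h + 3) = h^4 + h^3 - 5*h^2 + 3*h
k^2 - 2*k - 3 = (k - 3)*(k + 1)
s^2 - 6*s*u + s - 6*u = (s + 1)*(s - 6*u)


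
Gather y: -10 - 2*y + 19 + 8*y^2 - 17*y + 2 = 8*y^2 - 19*y + 11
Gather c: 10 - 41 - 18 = -49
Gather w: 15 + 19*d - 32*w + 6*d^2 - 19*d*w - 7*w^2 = 6*d^2 + 19*d - 7*w^2 + w*(-19*d - 32) + 15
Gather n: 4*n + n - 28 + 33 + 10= 5*n + 15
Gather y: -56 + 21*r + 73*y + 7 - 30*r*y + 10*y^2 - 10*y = 21*r + 10*y^2 + y*(63 - 30*r) - 49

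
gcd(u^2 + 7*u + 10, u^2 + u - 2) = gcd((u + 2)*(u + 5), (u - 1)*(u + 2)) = u + 2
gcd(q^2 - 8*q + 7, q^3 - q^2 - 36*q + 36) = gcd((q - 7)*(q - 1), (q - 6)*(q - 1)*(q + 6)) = q - 1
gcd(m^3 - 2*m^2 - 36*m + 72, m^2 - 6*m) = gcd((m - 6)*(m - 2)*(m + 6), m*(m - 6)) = m - 6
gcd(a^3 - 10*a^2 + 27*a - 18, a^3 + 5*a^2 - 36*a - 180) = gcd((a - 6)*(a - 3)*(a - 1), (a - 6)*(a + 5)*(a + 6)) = a - 6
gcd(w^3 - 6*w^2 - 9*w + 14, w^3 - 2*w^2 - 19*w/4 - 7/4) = 1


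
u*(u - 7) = u^2 - 7*u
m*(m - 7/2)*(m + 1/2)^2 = m^4 - 5*m^3/2 - 13*m^2/4 - 7*m/8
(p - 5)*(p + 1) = p^2 - 4*p - 5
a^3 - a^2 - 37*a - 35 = (a - 7)*(a + 1)*(a + 5)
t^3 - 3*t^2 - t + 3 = (t - 3)*(t - 1)*(t + 1)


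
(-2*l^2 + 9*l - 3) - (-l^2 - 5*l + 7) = -l^2 + 14*l - 10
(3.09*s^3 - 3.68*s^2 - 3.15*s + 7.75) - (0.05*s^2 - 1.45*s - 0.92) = 3.09*s^3 - 3.73*s^2 - 1.7*s + 8.67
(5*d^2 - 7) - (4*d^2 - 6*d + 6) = d^2 + 6*d - 13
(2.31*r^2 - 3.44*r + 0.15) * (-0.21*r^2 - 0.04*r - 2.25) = -0.4851*r^4 + 0.63*r^3 - 5.0914*r^2 + 7.734*r - 0.3375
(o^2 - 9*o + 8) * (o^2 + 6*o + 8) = o^4 - 3*o^3 - 38*o^2 - 24*o + 64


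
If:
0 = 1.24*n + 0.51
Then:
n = -0.41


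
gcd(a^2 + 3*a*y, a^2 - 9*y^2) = a + 3*y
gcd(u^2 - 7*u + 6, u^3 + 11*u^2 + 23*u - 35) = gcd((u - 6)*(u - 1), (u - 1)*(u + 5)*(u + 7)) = u - 1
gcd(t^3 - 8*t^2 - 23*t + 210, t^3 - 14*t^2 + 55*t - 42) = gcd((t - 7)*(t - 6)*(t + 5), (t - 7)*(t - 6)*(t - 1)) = t^2 - 13*t + 42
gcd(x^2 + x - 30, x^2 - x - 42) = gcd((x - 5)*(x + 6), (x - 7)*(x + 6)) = x + 6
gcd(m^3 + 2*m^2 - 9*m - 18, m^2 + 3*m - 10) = 1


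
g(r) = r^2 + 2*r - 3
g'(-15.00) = -28.00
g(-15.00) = 192.00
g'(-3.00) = -4.00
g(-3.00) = 0.00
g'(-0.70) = 0.60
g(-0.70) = -3.91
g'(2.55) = 7.10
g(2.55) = 8.60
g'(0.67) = 3.34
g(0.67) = -1.21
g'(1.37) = 4.74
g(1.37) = 1.62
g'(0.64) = 3.28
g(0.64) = -1.31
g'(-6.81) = -11.62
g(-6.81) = 29.76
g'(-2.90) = -3.80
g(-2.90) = -0.39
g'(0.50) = 3.00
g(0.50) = -1.75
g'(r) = 2*r + 2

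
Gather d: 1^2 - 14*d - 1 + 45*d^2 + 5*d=45*d^2 - 9*d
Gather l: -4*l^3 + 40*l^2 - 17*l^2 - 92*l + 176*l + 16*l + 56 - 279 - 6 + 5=-4*l^3 + 23*l^2 + 100*l - 224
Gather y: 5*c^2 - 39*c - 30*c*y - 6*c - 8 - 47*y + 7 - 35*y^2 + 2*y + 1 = 5*c^2 - 45*c - 35*y^2 + y*(-30*c - 45)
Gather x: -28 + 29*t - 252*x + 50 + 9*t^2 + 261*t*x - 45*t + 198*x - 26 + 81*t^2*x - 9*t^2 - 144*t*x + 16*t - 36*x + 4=x*(81*t^2 + 117*t - 90)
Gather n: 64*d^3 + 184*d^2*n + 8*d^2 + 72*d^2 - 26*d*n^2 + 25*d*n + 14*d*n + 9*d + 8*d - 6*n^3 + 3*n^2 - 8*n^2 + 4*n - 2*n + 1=64*d^3 + 80*d^2 + 17*d - 6*n^3 + n^2*(-26*d - 5) + n*(184*d^2 + 39*d + 2) + 1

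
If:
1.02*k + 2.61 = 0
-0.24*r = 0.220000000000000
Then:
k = -2.56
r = -0.92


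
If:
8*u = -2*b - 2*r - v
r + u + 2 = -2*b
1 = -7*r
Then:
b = v/14 - 53/49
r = -1/7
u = 15/49 - v/7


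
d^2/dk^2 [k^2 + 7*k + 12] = 2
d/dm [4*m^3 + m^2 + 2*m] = 12*m^2 + 2*m + 2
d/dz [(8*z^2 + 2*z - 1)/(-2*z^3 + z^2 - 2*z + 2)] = 2*(8*z^4 + 4*z^3 - 12*z^2 + 17*z + 1)/(4*z^6 - 4*z^5 + 9*z^4 - 12*z^3 + 8*z^2 - 8*z + 4)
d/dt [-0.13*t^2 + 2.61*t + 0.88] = 2.61 - 0.26*t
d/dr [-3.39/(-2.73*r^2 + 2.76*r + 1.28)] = (9.3564 - 18.5094*r)/(-2.73*r^2 + 2.76*r + 1.28)^2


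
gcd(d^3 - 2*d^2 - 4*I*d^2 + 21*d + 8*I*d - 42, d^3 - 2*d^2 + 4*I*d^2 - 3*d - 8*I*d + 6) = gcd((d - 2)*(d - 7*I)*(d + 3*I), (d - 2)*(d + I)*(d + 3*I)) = d^2 + d*(-2 + 3*I) - 6*I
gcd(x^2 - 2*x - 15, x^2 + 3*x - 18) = 1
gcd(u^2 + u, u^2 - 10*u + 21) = 1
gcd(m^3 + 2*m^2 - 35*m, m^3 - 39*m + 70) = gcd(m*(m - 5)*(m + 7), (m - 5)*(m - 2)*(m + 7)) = m^2 + 2*m - 35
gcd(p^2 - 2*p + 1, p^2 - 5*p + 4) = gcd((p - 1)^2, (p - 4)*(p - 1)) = p - 1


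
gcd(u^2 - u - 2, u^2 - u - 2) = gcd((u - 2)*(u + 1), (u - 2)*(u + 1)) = u^2 - u - 2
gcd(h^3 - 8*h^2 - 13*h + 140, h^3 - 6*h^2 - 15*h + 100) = h^2 - h - 20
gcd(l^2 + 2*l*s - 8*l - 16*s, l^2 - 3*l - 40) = l - 8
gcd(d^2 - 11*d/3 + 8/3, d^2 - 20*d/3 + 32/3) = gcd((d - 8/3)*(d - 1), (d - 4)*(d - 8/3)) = d - 8/3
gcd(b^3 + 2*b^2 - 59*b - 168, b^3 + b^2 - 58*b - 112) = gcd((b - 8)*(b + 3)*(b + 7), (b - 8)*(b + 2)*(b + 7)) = b^2 - b - 56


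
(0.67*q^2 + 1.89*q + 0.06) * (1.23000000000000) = 0.8241*q^2 + 2.3247*q + 0.0738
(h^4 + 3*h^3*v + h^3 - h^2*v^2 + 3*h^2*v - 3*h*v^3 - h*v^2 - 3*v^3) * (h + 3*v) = h^5 + 6*h^4*v + h^4 + 8*h^3*v^2 + 6*h^3*v - 6*h^2*v^3 + 8*h^2*v^2 - 9*h*v^4 - 6*h*v^3 - 9*v^4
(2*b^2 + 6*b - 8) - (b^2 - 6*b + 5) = b^2 + 12*b - 13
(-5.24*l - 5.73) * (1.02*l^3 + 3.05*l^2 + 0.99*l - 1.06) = -5.3448*l^4 - 21.8266*l^3 - 22.6641*l^2 - 0.118300000000001*l + 6.0738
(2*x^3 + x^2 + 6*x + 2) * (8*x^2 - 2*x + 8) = 16*x^5 + 4*x^4 + 62*x^3 + 12*x^2 + 44*x + 16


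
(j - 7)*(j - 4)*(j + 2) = j^3 - 9*j^2 + 6*j + 56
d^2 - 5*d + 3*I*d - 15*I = (d - 5)*(d + 3*I)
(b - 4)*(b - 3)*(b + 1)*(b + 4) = b^4 - 2*b^3 - 19*b^2 + 32*b + 48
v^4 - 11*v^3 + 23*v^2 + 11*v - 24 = (v - 8)*(v - 3)*(v - 1)*(v + 1)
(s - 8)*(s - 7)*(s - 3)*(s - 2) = s^4 - 20*s^3 + 137*s^2 - 370*s + 336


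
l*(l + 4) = l^2 + 4*l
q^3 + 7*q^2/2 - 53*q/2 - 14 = (q - 4)*(q + 1/2)*(q + 7)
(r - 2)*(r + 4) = r^2 + 2*r - 8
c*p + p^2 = p*(c + p)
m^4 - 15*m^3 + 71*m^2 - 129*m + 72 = (m - 8)*(m - 3)^2*(m - 1)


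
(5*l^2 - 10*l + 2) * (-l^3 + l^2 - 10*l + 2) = -5*l^5 + 15*l^4 - 62*l^3 + 112*l^2 - 40*l + 4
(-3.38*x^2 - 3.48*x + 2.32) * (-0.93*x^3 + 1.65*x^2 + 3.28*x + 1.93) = 3.1434*x^5 - 2.3406*x^4 - 18.986*x^3 - 14.1098*x^2 + 0.893199999999998*x + 4.4776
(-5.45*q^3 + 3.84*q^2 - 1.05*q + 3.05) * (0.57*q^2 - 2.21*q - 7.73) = -3.1065*q^5 + 14.2333*q^4 + 33.0436*q^3 - 25.6242*q^2 + 1.376*q - 23.5765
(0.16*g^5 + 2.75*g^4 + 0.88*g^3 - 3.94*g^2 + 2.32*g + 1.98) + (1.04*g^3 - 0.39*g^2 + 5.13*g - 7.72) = 0.16*g^5 + 2.75*g^4 + 1.92*g^3 - 4.33*g^2 + 7.45*g - 5.74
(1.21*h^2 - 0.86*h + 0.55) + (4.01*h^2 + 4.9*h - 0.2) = 5.22*h^2 + 4.04*h + 0.35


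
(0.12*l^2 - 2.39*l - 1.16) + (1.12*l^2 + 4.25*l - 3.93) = 1.24*l^2 + 1.86*l - 5.09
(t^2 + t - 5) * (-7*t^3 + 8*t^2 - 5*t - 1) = -7*t^5 + t^4 + 38*t^3 - 46*t^2 + 24*t + 5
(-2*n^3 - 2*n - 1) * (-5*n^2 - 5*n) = 10*n^5 + 10*n^4 + 10*n^3 + 15*n^2 + 5*n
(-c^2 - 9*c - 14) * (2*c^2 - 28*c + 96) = -2*c^4 + 10*c^3 + 128*c^2 - 472*c - 1344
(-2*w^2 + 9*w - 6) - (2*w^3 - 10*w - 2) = -2*w^3 - 2*w^2 + 19*w - 4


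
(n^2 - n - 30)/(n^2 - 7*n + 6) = (n + 5)/(n - 1)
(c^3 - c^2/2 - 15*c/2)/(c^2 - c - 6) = c*(2*c + 5)/(2*(c + 2))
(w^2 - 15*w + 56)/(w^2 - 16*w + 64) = (w - 7)/(w - 8)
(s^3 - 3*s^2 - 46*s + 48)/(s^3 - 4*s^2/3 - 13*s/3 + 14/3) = 3*(s^2 - 2*s - 48)/(3*s^2 - s - 14)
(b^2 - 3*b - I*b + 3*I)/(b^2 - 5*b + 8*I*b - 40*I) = (b^2 - b*(3 + I) + 3*I)/(b^2 + b*(-5 + 8*I) - 40*I)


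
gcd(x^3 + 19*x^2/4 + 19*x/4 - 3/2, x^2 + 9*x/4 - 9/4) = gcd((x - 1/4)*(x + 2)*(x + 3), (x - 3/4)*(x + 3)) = x + 3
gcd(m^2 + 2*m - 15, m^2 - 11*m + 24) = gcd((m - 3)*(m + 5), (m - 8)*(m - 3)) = m - 3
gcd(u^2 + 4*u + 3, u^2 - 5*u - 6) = u + 1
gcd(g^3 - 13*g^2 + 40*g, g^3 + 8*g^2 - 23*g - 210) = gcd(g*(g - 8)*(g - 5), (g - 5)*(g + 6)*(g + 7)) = g - 5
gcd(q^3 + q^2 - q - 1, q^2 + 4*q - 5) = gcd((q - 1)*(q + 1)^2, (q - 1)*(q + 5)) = q - 1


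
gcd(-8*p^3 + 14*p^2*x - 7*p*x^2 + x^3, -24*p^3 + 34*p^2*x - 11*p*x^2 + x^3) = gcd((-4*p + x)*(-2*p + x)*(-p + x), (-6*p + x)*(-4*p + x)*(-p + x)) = 4*p^2 - 5*p*x + x^2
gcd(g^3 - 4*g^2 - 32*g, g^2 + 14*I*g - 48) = 1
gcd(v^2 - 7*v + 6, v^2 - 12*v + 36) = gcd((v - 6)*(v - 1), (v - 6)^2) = v - 6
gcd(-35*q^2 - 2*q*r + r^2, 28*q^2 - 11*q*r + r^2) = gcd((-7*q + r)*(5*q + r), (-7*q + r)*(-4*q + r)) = 7*q - r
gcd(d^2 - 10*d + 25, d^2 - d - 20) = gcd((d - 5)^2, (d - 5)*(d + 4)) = d - 5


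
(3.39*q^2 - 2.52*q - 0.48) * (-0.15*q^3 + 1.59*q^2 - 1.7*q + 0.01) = -0.5085*q^5 + 5.7681*q^4 - 9.6978*q^3 + 3.5547*q^2 + 0.7908*q - 0.0048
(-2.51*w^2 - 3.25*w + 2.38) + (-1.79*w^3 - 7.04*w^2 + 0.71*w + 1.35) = -1.79*w^3 - 9.55*w^2 - 2.54*w + 3.73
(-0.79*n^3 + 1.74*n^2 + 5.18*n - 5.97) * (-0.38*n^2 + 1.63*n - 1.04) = 0.3002*n^5 - 1.9489*n^4 + 1.6894*n^3 + 8.9024*n^2 - 15.1183*n + 6.2088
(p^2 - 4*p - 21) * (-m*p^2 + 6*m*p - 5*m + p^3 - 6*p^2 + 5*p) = -m*p^4 + 10*m*p^3 - 8*m*p^2 - 106*m*p + 105*m + p^5 - 10*p^4 + 8*p^3 + 106*p^2 - 105*p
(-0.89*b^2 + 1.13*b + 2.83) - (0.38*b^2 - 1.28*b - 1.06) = -1.27*b^2 + 2.41*b + 3.89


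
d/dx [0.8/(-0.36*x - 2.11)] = 0.288/(0.36*x + 2.11)^2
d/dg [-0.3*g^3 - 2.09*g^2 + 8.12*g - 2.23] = -0.9*g^2 - 4.18*g + 8.12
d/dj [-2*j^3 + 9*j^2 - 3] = 6*j*(3 - j)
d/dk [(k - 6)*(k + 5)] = 2*k - 1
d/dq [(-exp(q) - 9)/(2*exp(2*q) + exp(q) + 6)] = ((exp(q) + 9)*(4*exp(q) + 1) - 2*exp(2*q) - exp(q) - 6)*exp(q)/(2*exp(2*q) + exp(q) + 6)^2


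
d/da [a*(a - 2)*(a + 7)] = 3*a^2 + 10*a - 14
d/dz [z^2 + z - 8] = 2*z + 1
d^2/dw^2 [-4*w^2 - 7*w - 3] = -8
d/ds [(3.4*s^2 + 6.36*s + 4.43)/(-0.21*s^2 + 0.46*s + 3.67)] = (2.8996*s^2 + 26.8166*s + 21.3034)/(0.0441*s^4 - 0.1932*s^3 - 1.3298*s^2 + 3.3764*s + 13.4689)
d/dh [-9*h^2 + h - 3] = 1 - 18*h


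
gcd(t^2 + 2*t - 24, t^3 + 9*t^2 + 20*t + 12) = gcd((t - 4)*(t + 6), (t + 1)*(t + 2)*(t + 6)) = t + 6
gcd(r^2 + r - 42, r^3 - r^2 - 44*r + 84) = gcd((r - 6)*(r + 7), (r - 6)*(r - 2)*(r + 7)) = r^2 + r - 42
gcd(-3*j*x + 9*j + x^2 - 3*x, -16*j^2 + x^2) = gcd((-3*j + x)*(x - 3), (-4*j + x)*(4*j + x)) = 1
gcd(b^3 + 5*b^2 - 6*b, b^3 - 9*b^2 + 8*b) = b^2 - b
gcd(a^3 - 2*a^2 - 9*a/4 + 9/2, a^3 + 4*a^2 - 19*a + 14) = a - 2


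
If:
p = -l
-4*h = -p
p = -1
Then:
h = -1/4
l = 1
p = -1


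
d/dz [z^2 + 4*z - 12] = 2*z + 4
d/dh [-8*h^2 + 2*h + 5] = 2 - 16*h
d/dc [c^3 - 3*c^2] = 3*c*(c - 2)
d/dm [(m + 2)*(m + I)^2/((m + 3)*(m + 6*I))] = (m + I)*(-(m + 2)*(m + 3)*(m + I) - (m + 2)*(m + I)*(m + 6*I) + (m + 3)*(m + 6*I)*(3*m + 4 + I))/((m + 3)^2*(m + 6*I)^2)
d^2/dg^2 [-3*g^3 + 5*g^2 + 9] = 10 - 18*g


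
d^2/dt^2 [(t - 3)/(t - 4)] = 2/(t - 4)^3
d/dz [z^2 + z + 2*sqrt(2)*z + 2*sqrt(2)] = 2*z + 1 + 2*sqrt(2)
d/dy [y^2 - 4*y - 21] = 2*y - 4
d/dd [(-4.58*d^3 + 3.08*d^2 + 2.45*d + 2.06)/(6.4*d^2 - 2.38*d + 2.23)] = (-29.312*d^4 + 21.8008*d^3 - 53.6506*d^2 - 12.6312*d + 10.3663)/(40.96*d^4 - 30.464*d^3 + 34.2084*d^2 - 10.6148*d + 4.9729)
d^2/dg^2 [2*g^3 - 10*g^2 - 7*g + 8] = 12*g - 20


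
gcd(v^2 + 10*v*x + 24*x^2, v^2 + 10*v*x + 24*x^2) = v^2 + 10*v*x + 24*x^2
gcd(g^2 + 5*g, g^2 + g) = g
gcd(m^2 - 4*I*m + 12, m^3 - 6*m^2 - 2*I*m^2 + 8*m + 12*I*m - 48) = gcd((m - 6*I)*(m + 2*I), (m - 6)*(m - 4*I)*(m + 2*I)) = m + 2*I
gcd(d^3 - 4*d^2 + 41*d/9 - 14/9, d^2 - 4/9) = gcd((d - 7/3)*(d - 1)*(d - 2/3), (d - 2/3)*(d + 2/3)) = d - 2/3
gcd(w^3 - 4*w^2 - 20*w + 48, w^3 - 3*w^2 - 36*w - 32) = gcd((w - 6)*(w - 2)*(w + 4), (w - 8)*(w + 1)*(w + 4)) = w + 4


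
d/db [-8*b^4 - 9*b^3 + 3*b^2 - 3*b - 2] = -32*b^3 - 27*b^2 + 6*b - 3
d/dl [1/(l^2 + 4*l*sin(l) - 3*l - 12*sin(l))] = (-4*l*cos(l) - 2*l - 4*sin(l) + 12*cos(l) + 3)/((l - 3)^2*(l + 4*sin(l))^2)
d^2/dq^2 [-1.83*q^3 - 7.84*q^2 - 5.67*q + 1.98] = -10.98*q - 15.68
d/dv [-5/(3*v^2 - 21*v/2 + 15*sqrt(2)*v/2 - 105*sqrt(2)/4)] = 40*(4*v - 7 + 5*sqrt(2))/(3*(4*v^2 - 14*v + 10*sqrt(2)*v - 35*sqrt(2))^2)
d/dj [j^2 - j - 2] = 2*j - 1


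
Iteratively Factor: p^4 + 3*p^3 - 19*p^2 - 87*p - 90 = (p + 3)*(p^3 - 19*p - 30) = (p - 5)*(p + 3)*(p^2 + 5*p + 6) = (p - 5)*(p + 3)^2*(p + 2)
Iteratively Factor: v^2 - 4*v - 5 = (v + 1)*(v - 5)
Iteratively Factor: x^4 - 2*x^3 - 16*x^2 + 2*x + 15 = (x - 1)*(x^3 - x^2 - 17*x - 15) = (x - 1)*(x + 3)*(x^2 - 4*x - 5) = (x - 1)*(x + 1)*(x + 3)*(x - 5)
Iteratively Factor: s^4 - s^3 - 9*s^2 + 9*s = (s - 3)*(s^3 + 2*s^2 - 3*s) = s*(s - 3)*(s^2 + 2*s - 3) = s*(s - 3)*(s + 3)*(s - 1)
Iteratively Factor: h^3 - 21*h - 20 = (h + 4)*(h^2 - 4*h - 5) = (h - 5)*(h + 4)*(h + 1)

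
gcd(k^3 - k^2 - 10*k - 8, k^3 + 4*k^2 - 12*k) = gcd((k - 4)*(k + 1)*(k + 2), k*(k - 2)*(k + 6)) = 1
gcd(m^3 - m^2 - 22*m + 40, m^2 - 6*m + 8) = m^2 - 6*m + 8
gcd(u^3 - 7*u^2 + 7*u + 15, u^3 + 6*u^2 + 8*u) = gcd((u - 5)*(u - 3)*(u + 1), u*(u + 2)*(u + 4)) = 1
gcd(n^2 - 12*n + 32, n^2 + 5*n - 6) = 1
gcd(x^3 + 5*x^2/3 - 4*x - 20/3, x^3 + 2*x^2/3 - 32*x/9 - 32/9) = x - 2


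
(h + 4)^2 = h^2 + 8*h + 16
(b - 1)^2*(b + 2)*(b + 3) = b^4 + 3*b^3 - 3*b^2 - 7*b + 6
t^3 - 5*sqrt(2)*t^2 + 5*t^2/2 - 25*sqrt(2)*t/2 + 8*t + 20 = (t + 5/2)*(t - 4*sqrt(2))*(t - sqrt(2))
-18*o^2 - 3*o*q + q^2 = (-6*o + q)*(3*o + q)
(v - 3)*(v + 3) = v^2 - 9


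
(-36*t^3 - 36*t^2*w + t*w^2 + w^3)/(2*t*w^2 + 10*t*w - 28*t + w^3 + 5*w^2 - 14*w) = (-36*t^3 - 36*t^2*w + t*w^2 + w^3)/(2*t*w^2 + 10*t*w - 28*t + w^3 + 5*w^2 - 14*w)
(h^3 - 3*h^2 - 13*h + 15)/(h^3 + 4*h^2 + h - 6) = (h - 5)/(h + 2)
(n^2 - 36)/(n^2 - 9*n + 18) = (n + 6)/(n - 3)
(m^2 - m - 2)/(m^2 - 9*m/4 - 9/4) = 4*(-m^2 + m + 2)/(-4*m^2 + 9*m + 9)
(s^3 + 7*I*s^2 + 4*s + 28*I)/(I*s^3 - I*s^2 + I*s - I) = (-I*s^3 + 7*s^2 - 4*I*s + 28)/(s^3 - s^2 + s - 1)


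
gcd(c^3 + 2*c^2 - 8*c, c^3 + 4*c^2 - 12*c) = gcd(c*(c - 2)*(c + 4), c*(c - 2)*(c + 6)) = c^2 - 2*c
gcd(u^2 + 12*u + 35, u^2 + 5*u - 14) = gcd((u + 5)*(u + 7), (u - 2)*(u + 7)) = u + 7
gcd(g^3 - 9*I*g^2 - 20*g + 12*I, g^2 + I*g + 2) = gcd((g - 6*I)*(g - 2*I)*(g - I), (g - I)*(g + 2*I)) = g - I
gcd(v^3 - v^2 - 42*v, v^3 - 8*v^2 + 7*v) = v^2 - 7*v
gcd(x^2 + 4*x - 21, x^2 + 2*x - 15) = x - 3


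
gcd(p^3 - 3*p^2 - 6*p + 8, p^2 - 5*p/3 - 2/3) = 1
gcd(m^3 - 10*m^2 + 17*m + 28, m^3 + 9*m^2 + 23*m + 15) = m + 1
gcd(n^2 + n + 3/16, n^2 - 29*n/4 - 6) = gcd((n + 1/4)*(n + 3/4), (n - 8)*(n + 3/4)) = n + 3/4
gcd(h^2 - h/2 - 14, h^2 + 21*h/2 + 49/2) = h + 7/2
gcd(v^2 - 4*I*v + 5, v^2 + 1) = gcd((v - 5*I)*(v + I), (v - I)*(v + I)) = v + I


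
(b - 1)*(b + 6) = b^2 + 5*b - 6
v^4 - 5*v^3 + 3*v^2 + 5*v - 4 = (v - 4)*(v - 1)^2*(v + 1)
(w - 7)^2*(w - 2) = w^3 - 16*w^2 + 77*w - 98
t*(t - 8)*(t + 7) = t^3 - t^2 - 56*t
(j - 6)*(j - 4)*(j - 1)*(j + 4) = j^4 - 7*j^3 - 10*j^2 + 112*j - 96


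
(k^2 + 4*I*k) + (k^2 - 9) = 2*k^2 + 4*I*k - 9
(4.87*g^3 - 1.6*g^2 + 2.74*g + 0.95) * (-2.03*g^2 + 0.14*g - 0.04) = -9.8861*g^5 + 3.9298*g^4 - 5.981*g^3 - 1.4809*g^2 + 0.0234*g - 0.038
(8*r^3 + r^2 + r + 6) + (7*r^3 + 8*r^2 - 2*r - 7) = 15*r^3 + 9*r^2 - r - 1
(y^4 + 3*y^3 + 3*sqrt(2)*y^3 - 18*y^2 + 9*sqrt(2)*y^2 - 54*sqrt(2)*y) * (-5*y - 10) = -5*y^5 - 25*y^4 - 15*sqrt(2)*y^4 - 75*sqrt(2)*y^3 + 60*y^3 + 180*y^2 + 180*sqrt(2)*y^2 + 540*sqrt(2)*y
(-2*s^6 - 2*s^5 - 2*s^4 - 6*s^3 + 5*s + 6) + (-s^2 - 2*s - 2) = -2*s^6 - 2*s^5 - 2*s^4 - 6*s^3 - s^2 + 3*s + 4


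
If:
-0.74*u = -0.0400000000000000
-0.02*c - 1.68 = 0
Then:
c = -84.00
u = 0.05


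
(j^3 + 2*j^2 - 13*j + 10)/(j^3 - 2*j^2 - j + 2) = (j + 5)/(j + 1)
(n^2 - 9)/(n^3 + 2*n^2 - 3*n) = (n - 3)/(n*(n - 1))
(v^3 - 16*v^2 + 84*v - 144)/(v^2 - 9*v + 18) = (v^2 - 10*v + 24)/(v - 3)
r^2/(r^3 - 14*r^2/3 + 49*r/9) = 9*r/(9*r^2 - 42*r + 49)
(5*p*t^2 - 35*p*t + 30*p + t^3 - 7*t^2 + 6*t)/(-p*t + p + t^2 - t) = (-5*p*t + 30*p - t^2 + 6*t)/(p - t)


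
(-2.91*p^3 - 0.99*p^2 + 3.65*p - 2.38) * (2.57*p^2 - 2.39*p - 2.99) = -7.4787*p^5 + 4.4106*p^4 + 20.4475*p^3 - 11.88*p^2 - 5.2253*p + 7.1162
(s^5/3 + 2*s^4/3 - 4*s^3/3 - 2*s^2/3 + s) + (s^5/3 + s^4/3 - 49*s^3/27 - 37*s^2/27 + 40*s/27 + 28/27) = 2*s^5/3 + s^4 - 85*s^3/27 - 55*s^2/27 + 67*s/27 + 28/27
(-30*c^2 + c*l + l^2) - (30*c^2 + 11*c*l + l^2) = -60*c^2 - 10*c*l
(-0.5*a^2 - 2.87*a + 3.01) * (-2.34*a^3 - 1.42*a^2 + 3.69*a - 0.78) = 1.17*a^5 + 7.4258*a^4 - 4.813*a^3 - 14.4745*a^2 + 13.3455*a - 2.3478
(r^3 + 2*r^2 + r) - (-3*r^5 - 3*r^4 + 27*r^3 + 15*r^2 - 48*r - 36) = 3*r^5 + 3*r^4 - 26*r^3 - 13*r^2 + 49*r + 36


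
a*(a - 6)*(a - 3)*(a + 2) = a^4 - 7*a^3 + 36*a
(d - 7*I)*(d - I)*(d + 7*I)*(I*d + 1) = I*d^4 + 2*d^3 + 48*I*d^2 + 98*d - 49*I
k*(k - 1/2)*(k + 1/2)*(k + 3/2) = k^4 + 3*k^3/2 - k^2/4 - 3*k/8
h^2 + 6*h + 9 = (h + 3)^2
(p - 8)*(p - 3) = p^2 - 11*p + 24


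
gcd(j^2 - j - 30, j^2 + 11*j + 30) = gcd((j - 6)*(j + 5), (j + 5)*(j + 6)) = j + 5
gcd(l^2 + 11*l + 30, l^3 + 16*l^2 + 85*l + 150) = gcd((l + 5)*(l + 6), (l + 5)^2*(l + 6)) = l^2 + 11*l + 30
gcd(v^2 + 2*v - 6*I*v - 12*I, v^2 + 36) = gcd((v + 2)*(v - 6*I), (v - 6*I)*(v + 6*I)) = v - 6*I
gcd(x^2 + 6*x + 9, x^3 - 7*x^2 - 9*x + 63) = x + 3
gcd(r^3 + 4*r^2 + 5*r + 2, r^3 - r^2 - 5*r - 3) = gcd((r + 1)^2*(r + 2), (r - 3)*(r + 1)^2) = r^2 + 2*r + 1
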